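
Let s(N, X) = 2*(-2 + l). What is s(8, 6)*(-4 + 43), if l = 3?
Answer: 78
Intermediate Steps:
s(N, X) = 2 (s(N, X) = 2*(-2 + 3) = 2*1 = 2)
s(8, 6)*(-4 + 43) = 2*(-4 + 43) = 2*39 = 78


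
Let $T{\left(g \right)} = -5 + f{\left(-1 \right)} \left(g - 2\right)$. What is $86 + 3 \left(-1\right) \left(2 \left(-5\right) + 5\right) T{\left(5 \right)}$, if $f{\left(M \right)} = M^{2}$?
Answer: $56$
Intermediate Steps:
$T{\left(g \right)} = -7 + g$ ($T{\left(g \right)} = -5 + \left(-1\right)^{2} \left(g - 2\right) = -5 + 1 \left(-2 + g\right) = -5 + \left(-2 + g\right) = -7 + g$)
$86 + 3 \left(-1\right) \left(2 \left(-5\right) + 5\right) T{\left(5 \right)} = 86 + 3 \left(-1\right) \left(2 \left(-5\right) + 5\right) \left(-7 + 5\right) = 86 + - 3 \left(-10 + 5\right) \left(-2\right) = 86 + \left(-3\right) \left(-5\right) \left(-2\right) = 86 + 15 \left(-2\right) = 86 - 30 = 56$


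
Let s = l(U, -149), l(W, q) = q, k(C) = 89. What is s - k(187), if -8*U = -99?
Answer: -238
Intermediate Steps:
U = 99/8 (U = -⅛*(-99) = 99/8 ≈ 12.375)
s = -149
s - k(187) = -149 - 1*89 = -149 - 89 = -238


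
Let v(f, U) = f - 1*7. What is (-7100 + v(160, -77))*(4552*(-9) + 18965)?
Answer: 152854841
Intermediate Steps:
v(f, U) = -7 + f (v(f, U) = f - 7 = -7 + f)
(-7100 + v(160, -77))*(4552*(-9) + 18965) = (-7100 + (-7 + 160))*(4552*(-9) + 18965) = (-7100 + 153)*(-40968 + 18965) = -6947*(-22003) = 152854841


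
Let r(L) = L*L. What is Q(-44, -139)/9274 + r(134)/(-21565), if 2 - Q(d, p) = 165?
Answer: -170039039/199993810 ≈ -0.85022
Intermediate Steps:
Q(d, p) = -163 (Q(d, p) = 2 - 1*165 = 2 - 165 = -163)
r(L) = L²
Q(-44, -139)/9274 + r(134)/(-21565) = -163/9274 + 134²/(-21565) = -163*1/9274 + 17956*(-1/21565) = -163/9274 - 17956/21565 = -170039039/199993810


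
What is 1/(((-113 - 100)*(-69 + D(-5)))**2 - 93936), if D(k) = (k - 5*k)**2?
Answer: 1/4970579073 ≈ 2.0118e-10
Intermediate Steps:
D(k) = 16*k**2 (D(k) = (-4*k)**2 = 16*k**2)
1/(((-113 - 100)*(-69 + D(-5)))**2 - 93936) = 1/(((-113 - 100)*(-69 + 16*(-5)**2))**2 - 93936) = 1/((-213*(-69 + 16*25))**2 - 93936) = 1/((-213*(-69 + 400))**2 - 93936) = 1/((-213*331)**2 - 93936) = 1/((-70503)**2 - 93936) = 1/(4970673009 - 93936) = 1/4970579073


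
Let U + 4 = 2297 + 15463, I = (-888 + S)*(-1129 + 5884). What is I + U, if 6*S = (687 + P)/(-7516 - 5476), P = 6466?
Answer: -109265846561/25984 ≈ -4.2051e+6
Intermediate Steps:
S = -7153/77952 (S = ((687 + 6466)/(-7516 - 5476))/6 = (7153/(-12992))/6 = (7153*(-1/12992))/6 = (1/6)*(-7153/12992) = -7153/77952 ≈ -0.091762)
I = -109727218465/25984 (I = (-888 - 7153/77952)*(-1129 + 5884) = -69228529/77952*4755 = -109727218465/25984 ≈ -4.2229e+6)
U = 17756 (U = -4 + (2297 + 15463) = -4 + 17760 = 17756)
I + U = -109727218465/25984 + 17756 = -109265846561/25984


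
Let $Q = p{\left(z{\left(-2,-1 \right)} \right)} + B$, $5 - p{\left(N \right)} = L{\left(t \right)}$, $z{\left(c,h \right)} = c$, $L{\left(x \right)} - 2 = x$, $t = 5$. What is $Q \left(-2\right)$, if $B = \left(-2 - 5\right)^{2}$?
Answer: $-94$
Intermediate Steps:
$L{\left(x \right)} = 2 + x$
$B = 49$ ($B = \left(-7\right)^{2} = 49$)
$p{\left(N \right)} = -2$ ($p{\left(N \right)} = 5 - \left(2 + 5\right) = 5 - 7 = -2$)
$Q = 47$ ($Q = -2 + 49 = 47$)
$Q \left(-2\right) = 47 \left(-2\right) = -94$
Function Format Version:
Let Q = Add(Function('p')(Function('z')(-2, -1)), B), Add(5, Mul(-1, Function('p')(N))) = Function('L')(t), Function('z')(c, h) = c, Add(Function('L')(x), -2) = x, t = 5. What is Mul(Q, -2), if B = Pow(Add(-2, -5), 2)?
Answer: -94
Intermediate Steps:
Function('L')(x) = Add(2, x)
B = 49 (B = Pow(-7, 2) = 49)
Function('p')(N) = -2 (Function('p')(N) = Add(5, Mul(-1, Add(2, 5))) = Add(5, Mul(-1, 7)) = Add(5, -7) = -2)
Q = 47 (Q = Add(-2, 49) = 47)
Mul(Q, -2) = Mul(47, -2) = -94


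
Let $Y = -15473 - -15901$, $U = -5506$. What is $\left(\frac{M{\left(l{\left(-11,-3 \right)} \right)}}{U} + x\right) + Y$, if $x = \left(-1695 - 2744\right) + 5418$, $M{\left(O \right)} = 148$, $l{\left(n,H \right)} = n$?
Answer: $\frac{3873397}{2753} \approx 1407.0$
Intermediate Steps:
$Y = 428$ ($Y = -15473 + 15901 = 428$)
$x = 979$ ($x = -4439 + 5418 = 979$)
$\left(\frac{M{\left(l{\left(-11,-3 \right)} \right)}}{U} + x\right) + Y = \left(\frac{148}{-5506} + 979\right) + 428 = \left(148 \left(- \frac{1}{5506}\right) + 979\right) + 428 = \left(- \frac{74}{2753} + 979\right) + 428 = \frac{2695113}{2753} + 428 = \frac{3873397}{2753}$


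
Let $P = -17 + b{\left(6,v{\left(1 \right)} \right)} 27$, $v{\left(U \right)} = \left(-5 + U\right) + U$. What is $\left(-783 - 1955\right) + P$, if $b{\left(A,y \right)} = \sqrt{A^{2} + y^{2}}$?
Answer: $-2755 + 81 \sqrt{5} \approx -2573.9$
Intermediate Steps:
$v{\left(U \right)} = -5 + 2 U$
$P = -17 + 81 \sqrt{5}$ ($P = -17 + \sqrt{6^{2} + \left(-5 + 2 \cdot 1\right)^{2}} \cdot 27 = -17 + \sqrt{36 + \left(-5 + 2\right)^{2}} \cdot 27 = -17 + \sqrt{36 + \left(-3\right)^{2}} \cdot 27 = -17 + \sqrt{36 + 9} \cdot 27 = -17 + \sqrt{45} \cdot 27 = -17 + 3 \sqrt{5} \cdot 27 = -17 + 81 \sqrt{5} \approx 164.12$)
$\left(-783 - 1955\right) + P = \left(-783 - 1955\right) - \left(17 - 81 \sqrt{5}\right) = -2738 - \left(17 - 81 \sqrt{5}\right) = -2755 + 81 \sqrt{5}$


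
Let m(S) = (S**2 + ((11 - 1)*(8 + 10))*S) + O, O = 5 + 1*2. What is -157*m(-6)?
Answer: 162809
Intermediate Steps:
O = 7 (O = 5 + 2 = 7)
m(S) = 7 + S**2 + 180*S (m(S) = (S**2 + ((11 - 1)*(8 + 10))*S) + 7 = (S**2 + (10*18)*S) + 7 = (S**2 + 180*S) + 7 = 7 + S**2 + 180*S)
-157*m(-6) = -157*(7 + (-6)**2 + 180*(-6)) = -157*(7 + 36 - 1080) = -157*(-1037) = 162809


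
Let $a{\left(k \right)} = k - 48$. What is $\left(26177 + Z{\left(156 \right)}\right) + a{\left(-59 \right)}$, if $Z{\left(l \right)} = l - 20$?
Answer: $26206$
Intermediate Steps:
$a{\left(k \right)} = -48 + k$ ($a{\left(k \right)} = k - 48 = -48 + k$)
$Z{\left(l \right)} = -20 + l$
$\left(26177 + Z{\left(156 \right)}\right) + a{\left(-59 \right)} = \left(26177 + \left(-20 + 156\right)\right) - 107 = \left(26177 + 136\right) - 107 = 26313 - 107 = 26206$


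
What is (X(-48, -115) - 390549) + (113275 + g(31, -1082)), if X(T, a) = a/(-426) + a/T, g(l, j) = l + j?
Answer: -948522515/3408 ≈ -2.7832e+5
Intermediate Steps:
g(l, j) = j + l
X(T, a) = -a/426 + a/T (X(T, a) = a*(-1/426) + a/T = -a/426 + a/T)
(X(-48, -115) - 390549) + (113275 + g(31, -1082)) = ((-1/426*(-115) - 115/(-48)) - 390549) + (113275 + (-1082 + 31)) = ((115/426 - 115*(-1/48)) - 390549) + (113275 - 1051) = ((115/426 + 115/48) - 390549) + 112224 = (9085/3408 - 390549) + 112224 = -1330981907/3408 + 112224 = -948522515/3408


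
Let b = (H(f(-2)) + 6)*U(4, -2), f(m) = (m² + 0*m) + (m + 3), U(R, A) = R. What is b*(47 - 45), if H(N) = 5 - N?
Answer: 48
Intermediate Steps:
f(m) = 3 + m + m² (f(m) = (m² + 0) + (3 + m) = m² + (3 + m) = 3 + m + m²)
b = 24 (b = ((5 - (3 - 2 + (-2)²)) + 6)*4 = ((5 - (3 - 2 + 4)) + 6)*4 = ((5 - 1*5) + 6)*4 = ((5 - 5) + 6)*4 = (0 + 6)*4 = 6*4 = 24)
b*(47 - 45) = 24*(47 - 45) = 24*2 = 48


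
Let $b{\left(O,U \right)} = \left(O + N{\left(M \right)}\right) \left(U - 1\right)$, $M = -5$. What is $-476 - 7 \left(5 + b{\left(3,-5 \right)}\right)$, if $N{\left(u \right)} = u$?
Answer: $-595$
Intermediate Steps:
$b{\left(O,U \right)} = \left(-1 + U\right) \left(-5 + O\right)$ ($b{\left(O,U \right)} = \left(O - 5\right) \left(U - 1\right) = \left(-5 + O\right) \left(-1 + U\right) = \left(-1 + U\right) \left(-5 + O\right)$)
$-476 - 7 \left(5 + b{\left(3,-5 \right)}\right) = -476 - 7 \left(5 + \left(5 - 3 - -25 + 3 \left(-5\right)\right)\right) = -476 - 7 \left(5 + \left(5 - 3 + 25 - 15\right)\right) = -476 - 7 \left(5 + 12\right) = -476 - 7 \cdot 17 = -476 - 119 = -595$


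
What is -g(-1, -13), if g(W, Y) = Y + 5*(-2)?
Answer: 23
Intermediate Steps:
g(W, Y) = -10 + Y (g(W, Y) = Y - 10 = -10 + Y)
-g(-1, -13) = -(-10 - 13) = -1*(-23) = 23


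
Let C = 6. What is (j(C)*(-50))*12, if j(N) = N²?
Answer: -21600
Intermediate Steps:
(j(C)*(-50))*12 = (6²*(-50))*12 = (36*(-50))*12 = -1800*12 = -21600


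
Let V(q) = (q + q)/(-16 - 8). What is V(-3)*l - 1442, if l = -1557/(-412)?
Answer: -2374859/1648 ≈ -1441.1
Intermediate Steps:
V(q) = -q/12 (V(q) = (2*q)/(-24) = (2*q)*(-1/24) = -q/12)
l = 1557/412 (l = -1557*(-1/412) = 1557/412 ≈ 3.7791)
V(-3)*l - 1442 = -1/12*(-3)*(1557/412) - 1442 = (¼)*(1557/412) - 1442 = 1557/1648 - 1442 = -2374859/1648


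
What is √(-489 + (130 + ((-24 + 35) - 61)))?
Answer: I*√409 ≈ 20.224*I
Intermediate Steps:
√(-489 + (130 + ((-24 + 35) - 61))) = √(-489 + (130 + (11 - 61))) = √(-489 + (130 - 50)) = √(-489 + 80) = √(-409) = I*√409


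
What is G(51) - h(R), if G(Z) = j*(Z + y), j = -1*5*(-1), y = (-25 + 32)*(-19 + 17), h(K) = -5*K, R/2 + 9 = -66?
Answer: -565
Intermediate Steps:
R = -150 (R = -18 + 2*(-66) = -18 - 132 = -150)
y = -14 (y = 7*(-2) = -14)
j = 5 (j = -5*(-1) = 5)
G(Z) = -70 + 5*Z (G(Z) = 5*(Z - 14) = 5*(-14 + Z) = -70 + 5*Z)
G(51) - h(R) = (-70 + 5*51) - (-5)*(-150) = (-70 + 255) - 1*750 = 185 - 750 = -565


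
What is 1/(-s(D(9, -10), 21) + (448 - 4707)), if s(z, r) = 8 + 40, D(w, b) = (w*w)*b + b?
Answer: -1/4307 ≈ -0.00023218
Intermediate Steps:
D(w, b) = b + b*w**2 (D(w, b) = w**2*b + b = b*w**2 + b = b + b*w**2)
s(z, r) = 48
1/(-s(D(9, -10), 21) + (448 - 4707)) = 1/(-1*48 + (448 - 4707)) = 1/(-48 - 4259) = 1/(-4307) = -1/4307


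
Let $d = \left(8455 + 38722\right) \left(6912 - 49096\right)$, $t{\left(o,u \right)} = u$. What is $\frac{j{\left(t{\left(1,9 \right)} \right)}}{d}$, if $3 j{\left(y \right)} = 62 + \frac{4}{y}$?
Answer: $- \frac{281}{26866546668} \approx -1.0459 \cdot 10^{-8}$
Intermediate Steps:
$j{\left(y \right)} = \frac{62}{3} + \frac{4}{3 y}$ ($j{\left(y \right)} = \frac{62 + \frac{4}{y}}{3} = \frac{62}{3} + \frac{4}{3 y}$)
$d = -1990114568$ ($d = 47177 \left(-42184\right) = -1990114568$)
$\frac{j{\left(t{\left(1,9 \right)} \right)}}{d} = \frac{\frac{2}{3} \cdot \frac{1}{9} \left(2 + 31 \cdot 9\right)}{-1990114568} = \frac{2}{3} \cdot \frac{1}{9} \left(2 + 279\right) \left(- \frac{1}{1990114568}\right) = \frac{2}{3} \cdot \frac{1}{9} \cdot 281 \left(- \frac{1}{1990114568}\right) = \frac{562}{27} \left(- \frac{1}{1990114568}\right) = - \frac{281}{26866546668}$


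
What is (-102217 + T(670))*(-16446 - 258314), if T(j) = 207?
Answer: 28028267600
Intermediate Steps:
(-102217 + T(670))*(-16446 - 258314) = (-102217 + 207)*(-16446 - 258314) = -102010*(-274760) = 28028267600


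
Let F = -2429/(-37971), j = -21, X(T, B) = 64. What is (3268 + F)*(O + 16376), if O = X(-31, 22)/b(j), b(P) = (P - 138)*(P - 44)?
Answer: 21002019558821768/392430285 ≈ 5.3518e+7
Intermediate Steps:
b(P) = (-138 + P)*(-44 + P)
O = 64/10335 (O = 64/(6072 + (-21)² - 182*(-21)) = 64/(6072 + 441 + 3822) = 64/10335 ≈ 0.0061926)
F = 2429/37971 (F = -2429*(-1/37971) = 2429/37971 ≈ 0.063970)
(3268 + F)*(O + 16376) = (3268 + 2429/37971)*(64/10335 + 16376) = (124091657/37971)*(169246024/10335) = 21002019558821768/392430285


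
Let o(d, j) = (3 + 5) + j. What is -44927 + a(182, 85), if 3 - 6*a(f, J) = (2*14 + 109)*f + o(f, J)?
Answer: -147293/3 ≈ -49098.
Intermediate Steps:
o(d, j) = 8 + j
a(f, J) = -5/6 - 137*f/6 - J/6 (a(f, J) = 1/2 - ((2*14 + 109)*f + (8 + J))/6 = 1/2 - ((28 + 109)*f + (8 + J))/6 = 1/2 - (137*f + (8 + J))/6 = 1/2 - (8 + J + 137*f)/6 = 1/2 + (-4/3 - 137*f/6 - J/6) = -5/6 - 137*f/6 - J/6)
-44927 + a(182, 85) = -44927 + (-5/6 - 137/6*182 - 1/6*85) = -44927 + (-5/6 - 12467/3 - 85/6) = -44927 - 12512/3 = -147293/3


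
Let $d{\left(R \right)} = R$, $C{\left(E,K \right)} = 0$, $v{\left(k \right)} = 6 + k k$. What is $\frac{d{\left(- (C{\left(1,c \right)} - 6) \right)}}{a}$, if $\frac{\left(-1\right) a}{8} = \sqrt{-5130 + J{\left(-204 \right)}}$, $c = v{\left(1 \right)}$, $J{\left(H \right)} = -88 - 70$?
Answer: $\frac{3 i \sqrt{1322}}{10576} \approx 0.010314 i$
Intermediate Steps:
$v{\left(k \right)} = 6 + k^{2}$
$J{\left(H \right)} = -158$ ($J{\left(H \right)} = -88 - 70 = -158$)
$c = 7$ ($c = 6 + 1^{2} = 6 + 1 = 7$)
$a = - 16 i \sqrt{1322}$ ($a = - 8 \sqrt{-5130 - 158} = - 8 \sqrt{-5288} = - 8 \cdot 2 i \sqrt{1322} = - 16 i \sqrt{1322} \approx - 581.75 i$)
$\frac{d{\left(- (C{\left(1,c \right)} - 6) \right)}}{a} = \frac{\left(-1\right) \left(0 - 6\right)}{\left(-16\right) i \sqrt{1322}} = \left(-1\right) \left(-6\right) \frac{i \sqrt{1322}}{21152} = 6 \frac{i \sqrt{1322}}{21152} = \frac{3 i \sqrt{1322}}{10576}$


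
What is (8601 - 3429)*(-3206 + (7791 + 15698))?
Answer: 104903676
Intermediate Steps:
(8601 - 3429)*(-3206 + (7791 + 15698)) = 5172*(-3206 + 23489) = 5172*20283 = 104903676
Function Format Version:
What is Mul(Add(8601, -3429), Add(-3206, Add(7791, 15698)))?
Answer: 104903676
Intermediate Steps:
Mul(Add(8601, -3429), Add(-3206, Add(7791, 15698))) = Mul(5172, Add(-3206, 23489)) = Mul(5172, 20283) = 104903676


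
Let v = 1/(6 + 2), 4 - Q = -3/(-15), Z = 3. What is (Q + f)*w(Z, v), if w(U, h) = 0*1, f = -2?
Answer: 0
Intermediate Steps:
Q = 19/5 (Q = 4 - (-3)/(-15) = 4 - (-3)*(-1)/15 = 4 - 1*1/5 = 4 - 1/5 = 19/5 ≈ 3.8000)
v = 1/8 ≈ 0.12500
w(U, h) = 0
(Q + f)*w(Z, v) = (19/5 - 2)*0 = (9/5)*0 = 0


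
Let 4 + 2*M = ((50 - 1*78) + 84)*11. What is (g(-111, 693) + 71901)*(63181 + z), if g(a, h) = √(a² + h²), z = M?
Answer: 4564778787 + 190461*√54730 ≈ 4.6093e+9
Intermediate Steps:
M = 306 (M = -2 + (((50 - 1*78) + 84)*11)/2 = -2 + (((50 - 78) + 84)*11)/2 = -2 + ((-28 + 84)*11)/2 = -2 + (56*11)/2 = -2 + (½)*616 = -2 + 308 = 306)
z = 306
(g(-111, 693) + 71901)*(63181 + z) = (√((-111)² + 693²) + 71901)*(63181 + 306) = (√(12321 + 480249) + 71901)*63487 = (√492570 + 71901)*63487 = (3*√54730 + 71901)*63487 = (71901 + 3*√54730)*63487 = 4564778787 + 190461*√54730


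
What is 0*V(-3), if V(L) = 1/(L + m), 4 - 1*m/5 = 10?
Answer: 0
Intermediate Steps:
m = -30 (m = 20 - 5*10 = 20 - 50 = -30)
V(L) = 1/(-30 + L) (V(L) = 1/(L - 30) = 1/(-30 + L))
0*V(-3) = 0/(-30 - 3) = 0/(-33) = 0*(-1/33) = 0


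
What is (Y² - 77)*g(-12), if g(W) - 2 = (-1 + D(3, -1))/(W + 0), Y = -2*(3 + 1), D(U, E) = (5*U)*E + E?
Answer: -533/12 ≈ -44.417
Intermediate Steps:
D(U, E) = E + 5*E*U (D(U, E) = 5*E*U + E = E + 5*E*U)
Y = -8 (Y = -2*4 = -8)
g(W) = 2 - 17/W (g(W) = 2 + (-1 - (1 + 5*3))/(W + 0) = 2 + (-1 - (1 + 15))/W = 2 + (-1 - 1*16)/W = 2 + (-1 - 16)/W = 2 - 17/W)
(Y² - 77)*g(-12) = ((-8)² - 77)*(2 - 17/(-12)) = (64 - 77)*(2 - 17*(-1/12)) = -13*(2 + 17/12) = -13*41/12 = -533/12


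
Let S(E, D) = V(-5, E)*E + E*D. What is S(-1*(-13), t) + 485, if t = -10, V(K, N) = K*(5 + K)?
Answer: 355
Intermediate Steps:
S(E, D) = D*E (S(E, D) = (-5*(5 - 5))*E + E*D = (-5*0)*E + D*E = 0*E + D*E = 0 + D*E = D*E)
S(-1*(-13), t) + 485 = -(-10)*(-13) + 485 = -10*13 + 485 = -130 + 485 = 355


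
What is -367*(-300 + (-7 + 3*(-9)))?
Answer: 122578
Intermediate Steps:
-367*(-300 + (-7 + 3*(-9))) = -367*(-300 + (-7 - 27)) = -367*(-300 - 34) = -367*(-334) = 122578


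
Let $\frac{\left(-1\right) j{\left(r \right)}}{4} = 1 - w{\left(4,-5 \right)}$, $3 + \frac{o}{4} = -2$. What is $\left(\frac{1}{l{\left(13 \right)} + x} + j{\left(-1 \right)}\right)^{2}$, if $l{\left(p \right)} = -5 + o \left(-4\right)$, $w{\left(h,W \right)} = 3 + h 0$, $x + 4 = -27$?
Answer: $\frac{124609}{1936} \approx 64.364$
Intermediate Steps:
$x = -31$ ($x = -4 - 27 = -31$)
$o = -20$ ($o = -12 + 4 \left(-2\right) = -12 - 8 = -20$)
$w{\left(h,W \right)} = 3$ ($w{\left(h,W \right)} = 3 + 0 = 3$)
$l{\left(p \right)} = 75$ ($l{\left(p \right)} = -5 - -80 = -5 + 80 = 75$)
$j{\left(r \right)} = 8$ ($j{\left(r \right)} = - 4 \left(1 - 3\right) = \left(-4\right) \left(-2\right) = 8$)
$\left(\frac{1}{l{\left(13 \right)} + x} + j{\left(-1 \right)}\right)^{2} = \left(\frac{1}{75 - 31} + 8\right)^{2} = \left(\frac{1}{44} + 8\right)^{2} = \left(\frac{353}{44}\right)^{2} = \frac{124609}{1936}$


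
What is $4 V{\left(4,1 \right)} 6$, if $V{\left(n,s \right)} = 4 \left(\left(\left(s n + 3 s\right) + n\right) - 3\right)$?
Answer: $768$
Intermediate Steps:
$V{\left(n,s \right)} = -12 + 4 n + 12 s + 4 n s$ ($V{\left(n,s \right)} = 4 \left(\left(\left(n s + 3 s\right) + n\right) - 3\right) = 4 \left(\left(\left(3 s + n s\right) + n\right) - 3\right) = 4 \left(\left(n + 3 s + n s\right) - 3\right) = 4 \left(-3 + n + 3 s + n s\right) = -12 + 4 n + 12 s + 4 n s$)
$4 V{\left(4,1 \right)} 6 = 4 \left(-12 + 4 \cdot 4 + 12 \cdot 1 + 4 \cdot 4 \cdot 1\right) 6 = 4 \left(-12 + 16 + 12 + 16\right) 6 = 4 \cdot 32 \cdot 6 = 128 \cdot 6 = 768$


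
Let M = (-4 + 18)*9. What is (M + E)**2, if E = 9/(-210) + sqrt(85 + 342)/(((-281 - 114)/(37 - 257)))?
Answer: 489222843649/30580900 + 387948*sqrt(427)/2765 ≈ 18897.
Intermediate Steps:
M = 126 (M = 14*9 = 126)
E = -3/70 + 44*sqrt(427)/79 (E = 9*(-1/210) + sqrt(427)/((-395/(-220))) = -3/70 + sqrt(427)/((-395*(-1/220))) = -3/70 + sqrt(427)/(79/44) = -3/70 + sqrt(427)*(44/79) = -3/70 + 44*sqrt(427)/79 ≈ 11.466)
(M + E)**2 = (126 + (-3/70 + 44*sqrt(427)/79))**2 = (8817/70 + 44*sqrt(427)/79)**2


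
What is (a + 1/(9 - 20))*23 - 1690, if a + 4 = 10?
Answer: -17095/11 ≈ -1554.1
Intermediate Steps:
a = 6 (a = -4 + 10 = 6)
(a + 1/(9 - 20))*23 - 1690 = (6 + 1/(9 - 20))*23 - 1690 = (6 + 1/(-11))*23 - 1690 = (6 - 1/11)*23 - 1690 = (65/11)*23 - 1690 = 1495/11 - 1690 = -17095/11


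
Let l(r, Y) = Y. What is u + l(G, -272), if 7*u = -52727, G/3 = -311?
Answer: -54631/7 ≈ -7804.4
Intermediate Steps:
G = -933 (G = 3*(-311) = -933)
u = -52727/7 (u = (⅐)*(-52727) = -52727/7 ≈ -7532.4)
u + l(G, -272) = -52727/7 - 272 = -54631/7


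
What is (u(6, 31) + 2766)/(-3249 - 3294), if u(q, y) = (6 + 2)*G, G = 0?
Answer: -922/2181 ≈ -0.42274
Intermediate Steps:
u(q, y) = 0 (u(q, y) = (6 + 2)*0 = 8*0 = 0)
(u(6, 31) + 2766)/(-3249 - 3294) = (0 + 2766)/(-3249 - 3294) = 2766/(-6543) = 2766*(-1/6543) = -922/2181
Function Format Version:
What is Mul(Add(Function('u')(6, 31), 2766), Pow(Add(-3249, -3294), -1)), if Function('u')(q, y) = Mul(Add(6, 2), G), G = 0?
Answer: Rational(-922, 2181) ≈ -0.42274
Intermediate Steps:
Function('u')(q, y) = 0 (Function('u')(q, y) = Mul(Add(6, 2), 0) = Mul(8, 0) = 0)
Mul(Add(Function('u')(6, 31), 2766), Pow(Add(-3249, -3294), -1)) = Mul(Add(0, 2766), Pow(Add(-3249, -3294), -1)) = Mul(2766, Pow(-6543, -1)) = Mul(2766, Rational(-1, 6543)) = Rational(-922, 2181)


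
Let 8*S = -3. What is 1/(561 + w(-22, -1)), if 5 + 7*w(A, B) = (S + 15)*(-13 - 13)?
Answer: 28/14167 ≈ 0.0019764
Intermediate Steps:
S = -3/8 (S = (1/8)*(-3) = -3/8 ≈ -0.37500)
w(A, B) = -1541/28 (w(A, B) = -5/7 + ((-3/8 + 15)*(-13 - 13))/7 = -5/7 + ((117/8)*(-26))/7 = -5/7 + (1/7)*(-1521/4) = -5/7 - 1521/28 = -1541/28)
1/(561 + w(-22, -1)) = 1/(561 - 1541/28) = 1/(14167/28) = 28/14167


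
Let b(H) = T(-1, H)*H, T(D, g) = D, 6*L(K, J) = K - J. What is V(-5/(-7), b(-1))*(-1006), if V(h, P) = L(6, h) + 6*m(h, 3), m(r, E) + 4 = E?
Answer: 108145/21 ≈ 5149.8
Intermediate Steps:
m(r, E) = -4 + E
L(K, J) = -J/6 + K/6 (L(K, J) = (K - J)/6 = -J/6 + K/6)
b(H) = -H
V(h, P) = -5 - h/6 (V(h, P) = (-h/6 + (⅙)*6) + 6*(-4 + 3) = (-h/6 + 1) + 6*(-1) = (1 - h/6) - 6 = -5 - h/6)
V(-5/(-7), b(-1))*(-1006) = (-5 - (-5)/(6*(-7)))*(-1006) = (-5 - (-5)*(-1)/(6*7))*(-1006) = (-5 - ⅙*5/7)*(-1006) = (-5 - 5/42)*(-1006) = -215/42*(-1006) = 108145/21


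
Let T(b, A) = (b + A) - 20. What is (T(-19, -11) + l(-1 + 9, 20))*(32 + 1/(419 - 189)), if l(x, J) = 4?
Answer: -7361/5 ≈ -1472.2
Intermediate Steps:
T(b, A) = -20 + A + b (T(b, A) = (A + b) - 20 = -20 + A + b)
(T(-19, -11) + l(-1 + 9, 20))*(32 + 1/(419 - 189)) = ((-20 - 11 - 19) + 4)*(32 + 1/(419 - 189)) = (-50 + 4)*(32 + 1/230) = -46*(32 + 1/230) = -46*7361/230 = -7361/5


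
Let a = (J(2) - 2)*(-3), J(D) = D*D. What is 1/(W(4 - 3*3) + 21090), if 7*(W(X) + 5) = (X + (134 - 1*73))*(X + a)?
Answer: 1/20997 ≈ 4.7626e-5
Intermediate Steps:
J(D) = D²
a = -6 (a = (2² - 2)*(-3) = (4 - 2)*(-3) = 2*(-3) = -6)
W(X) = -5 + (-6 + X)*(61 + X)/7 (W(X) = -5 + ((X + (134 - 1*73))*(X - 6))/7 = -5 + ((X + (134 - 73))*(-6 + X))/7 = -5 + ((X + 61)*(-6 + X))/7 = -5 + ((61 + X)*(-6 + X))/7 = -5 + ((-6 + X)*(61 + X))/7 = -5 + (-6 + X)*(61 + X)/7)
1/(W(4 - 3*3) + 21090) = 1/((-401/7 + (4 - 3*3)²/7 + 55*(4 - 3*3)/7) + 21090) = 1/((-401/7 + (4 - 9)²/7 + 55*(4 - 9)/7) + 21090) = 1/((-401/7 + (⅐)*(-5)² + (55/7)*(-5)) + 21090) = 1/((-401/7 + (⅐)*25 - 275/7) + 21090) = 1/((-401/7 + 25/7 - 275/7) + 21090) = 1/(-93 + 21090) = 1/20997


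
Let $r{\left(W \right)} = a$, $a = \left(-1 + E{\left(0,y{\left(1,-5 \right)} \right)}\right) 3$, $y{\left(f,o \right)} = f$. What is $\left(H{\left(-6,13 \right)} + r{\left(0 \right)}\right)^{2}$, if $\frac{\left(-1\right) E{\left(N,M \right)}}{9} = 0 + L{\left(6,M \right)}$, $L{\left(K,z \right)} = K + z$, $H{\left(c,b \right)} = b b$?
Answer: $529$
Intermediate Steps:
$H{\left(c,b \right)} = b^{2}$
$E{\left(N,M \right)} = -54 - 9 M$ ($E{\left(N,M \right)} = - 9 \left(0 + \left(6 + M\right)\right) = - 9 \left(6 + M\right) = -54 - 9 M$)
$a = -192$ ($a = \left(-1 - 63\right) 3 = \left(-64\right) 3 = -192$)
$r{\left(W \right)} = -192$
$\left(H{\left(-6,13 \right)} + r{\left(0 \right)}\right)^{2} = \left(13^{2} - 192\right)^{2} = \left(169 - 192\right)^{2} = \left(-23\right)^{2} = 529$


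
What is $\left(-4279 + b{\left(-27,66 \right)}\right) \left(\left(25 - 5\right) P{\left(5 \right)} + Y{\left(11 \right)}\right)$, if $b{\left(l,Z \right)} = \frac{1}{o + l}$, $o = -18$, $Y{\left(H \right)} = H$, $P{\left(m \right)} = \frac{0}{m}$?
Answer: $- \frac{2118116}{45} \approx -47069.0$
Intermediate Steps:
$P{\left(m \right)} = 0$
$b{\left(l,Z \right)} = \frac{1}{-18 + l}$
$\left(-4279 + b{\left(-27,66 \right)}\right) \left(\left(25 - 5\right) P{\left(5 \right)} + Y{\left(11 \right)}\right) = \left(-4279 + \frac{1}{-18 - 27}\right) \left(\left(25 - 5\right) 0 + 11\right) = \left(-4279 + \frac{1}{-45}\right) \left(20 \cdot 0 + 11\right) = \left(-4279 - \frac{1}{45}\right) \left(0 + 11\right) = \left(- \frac{192556}{45}\right) 11 = - \frac{2118116}{45}$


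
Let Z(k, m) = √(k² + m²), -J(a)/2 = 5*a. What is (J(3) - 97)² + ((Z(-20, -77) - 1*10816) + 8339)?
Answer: 13652 + √6329 ≈ 13732.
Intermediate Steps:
J(a) = -10*a
(J(3) - 97)² + ((Z(-20, -77) - 1*10816) + 8339) = (-10*3 - 97)² + ((√((-20)² + (-77)²) - 1*10816) + 8339) = (-30 - 97)² + ((√(400 + 5929) - 10816) + 8339) = (-127)² + ((√6329 - 10816) + 8339) = 16129 + ((-10816 + √6329) + 8339) = 16129 + (-2477 + √6329) = 13652 + √6329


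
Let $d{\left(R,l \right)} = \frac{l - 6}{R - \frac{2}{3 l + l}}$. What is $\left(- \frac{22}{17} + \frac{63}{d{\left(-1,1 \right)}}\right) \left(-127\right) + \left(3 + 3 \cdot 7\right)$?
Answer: $- \frac{376031}{170} \approx -2211.9$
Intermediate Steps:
$d{\left(R,l \right)} = \frac{-6 + l}{R - \frac{1}{2 l}}$ ($d{\left(R,l \right)} = \frac{-6 + l}{R - \frac{2}{4 l}} = \frac{-6 + l}{R - 2 \frac{1}{4 l}} = \frac{-6 + l}{R - \frac{1}{2 l}}$)
$\left(- \frac{22}{17} + \frac{63}{d{\left(-1,1 \right)}}\right) \left(-127\right) + \left(3 + 3 \cdot 7\right) = \left(- \frac{22}{17} + \frac{63}{2 \cdot 1 \frac{1}{-1 + 2 \left(-1\right) 1} \left(-6 + 1\right)}\right) \left(-127\right) + \left(3 + 3 \cdot 7\right) = \left(\left(-22\right) \frac{1}{17} + \frac{63}{2 \cdot 1 \frac{1}{-1 - 2} \left(-5\right)}\right) \left(-127\right) + \left(3 + 21\right) = \left(- \frac{22}{17} + \frac{63}{2 \cdot 1 \frac{1}{-3} \left(-5\right)}\right) \left(-127\right) + 24 = \left(- \frac{22}{17} + \frac{63}{2 \cdot 1 \left(- \frac{1}{3}\right) \left(-5\right)}\right) \left(-127\right) + 24 = \left(- \frac{22}{17} + \frac{63}{\frac{10}{3}}\right) \left(-127\right) + 24 = \left(- \frac{22}{17} + 63 \cdot \frac{3}{10}\right) \left(-127\right) + 24 = \left(- \frac{22}{17} + \frac{189}{10}\right) \left(-127\right) + 24 = \frac{2993}{170} \left(-127\right) + 24 = - \frac{380111}{170} + 24 = - \frac{376031}{170}$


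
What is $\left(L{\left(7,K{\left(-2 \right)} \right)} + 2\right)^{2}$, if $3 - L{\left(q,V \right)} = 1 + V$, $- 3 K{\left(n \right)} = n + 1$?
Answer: $\frac{121}{9} \approx 13.444$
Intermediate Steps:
$K{\left(n \right)} = - \frac{1}{3} - \frac{n}{3}$ ($K{\left(n \right)} = - \frac{n + 1}{3} = - \frac{1 + n}{3} = - \frac{1}{3} - \frac{n}{3}$)
$L{\left(q,V \right)} = 2 - V$ ($L{\left(q,V \right)} = 3 - \left(1 + V\right) = 2 - V$)
$\left(L{\left(7,K{\left(-2 \right)} \right)} + 2\right)^{2} = \left(\left(2 - \left(- \frac{1}{3} - - \frac{2}{3}\right)\right) + 2\right)^{2} = \left(\left(2 - \left(- \frac{1}{3} + \frac{2}{3}\right)\right) + 2\right)^{2} = \left(\left(2 - \frac{1}{3}\right) + 2\right)^{2} = \left(\frac{5}{3} + 2\right)^{2} = \left(\frac{11}{3}\right)^{2} = \frac{121}{9}$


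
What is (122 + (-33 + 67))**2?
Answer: 24336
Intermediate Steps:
(122 + (-33 + 67))**2 = (122 + 34)**2 = 156**2 = 24336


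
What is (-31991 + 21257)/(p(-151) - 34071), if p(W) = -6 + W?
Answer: 5367/17114 ≈ 0.31360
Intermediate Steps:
(-31991 + 21257)/(p(-151) - 34071) = (-31991 + 21257)/((-6 - 151) - 34071) = -10734/(-157 - 34071) = -10734/(-34228) = -10734*(-1/34228) = 5367/17114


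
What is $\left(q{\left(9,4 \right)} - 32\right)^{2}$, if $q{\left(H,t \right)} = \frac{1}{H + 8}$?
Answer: $\frac{294849}{289} \approx 1020.2$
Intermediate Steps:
$q{\left(H,t \right)} = \frac{1}{8 + H}$
$\left(q{\left(9,4 \right)} - 32\right)^{2} = \left(\frac{1}{8 + 9} - 32\right)^{2} = \left(\frac{1}{17} - 32\right)^{2} = \left(- \frac{543}{17}\right)^{2} = \frac{294849}{289}$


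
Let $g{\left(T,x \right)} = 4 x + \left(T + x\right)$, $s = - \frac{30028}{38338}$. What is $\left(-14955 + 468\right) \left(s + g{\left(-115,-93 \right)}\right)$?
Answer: $\frac{161284263558}{19169} \approx 8.4138 \cdot 10^{6}$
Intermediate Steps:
$s = - \frac{15014}{19169}$ ($s = \left(-30028\right) \frac{1}{38338} = - \frac{15014}{19169} \approx -0.78324$)
$g{\left(T,x \right)} = T + 5 x$
$\left(-14955 + 468\right) \left(s + g{\left(-115,-93 \right)}\right) = \left(-14955 + 468\right) \left(- \frac{15014}{19169} + \left(-115 + 5 \left(-93\right)\right)\right) = - 14487 \left(- \frac{15014}{19169} - 580\right) = \left(-14487\right) \left(- \frac{11133034}{19169}\right) = \frac{161284263558}{19169}$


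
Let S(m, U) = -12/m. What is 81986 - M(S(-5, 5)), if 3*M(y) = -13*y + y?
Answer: 409978/5 ≈ 81996.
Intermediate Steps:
M(y) = -4*y (M(y) = (-13*y + y)/3 = (-12*y)/3 = -4*y)
81986 - M(S(-5, 5)) = 81986 - (-4)*(-12/(-5)) = 81986 - (-4)*(-12*(-⅕)) = 81986 - (-4)*12/5 = 81986 - 1*(-48/5) = 81986 + 48/5 = 409978/5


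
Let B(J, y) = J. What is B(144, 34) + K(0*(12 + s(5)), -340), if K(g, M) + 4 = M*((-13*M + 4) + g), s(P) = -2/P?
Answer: -1504020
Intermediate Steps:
K(g, M) = -4 + M*(4 + g - 13*M) (K(g, M) = -4 + M*((-13*M + 4) + g) = -4 + M*((4 - 13*M) + g) = -4 + M*(4 + g - 13*M))
B(144, 34) + K(0*(12 + s(5)), -340) = 144 + (-4 - 13*(-340)² + 4*(-340) - 0*(12 - 2/5)) = 144 + (-4 - 13*115600 - 1360 - 0*(12 - 2*⅕)) = 144 + (-4 - 1502800 - 1360 - 0*(12 - ⅖)) = 144 + (-4 - 1502800 - 1360 - 0*58/5) = 144 + (-4 - 1502800 - 1360 - 340*0) = 144 + (-4 - 1502800 - 1360 + 0) = 144 - 1504164 = -1504020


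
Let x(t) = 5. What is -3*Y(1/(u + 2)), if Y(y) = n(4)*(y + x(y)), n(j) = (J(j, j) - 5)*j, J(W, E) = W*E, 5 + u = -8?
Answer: -648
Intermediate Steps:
u = -13 (u = -5 - 8 = -13)
J(W, E) = E*W
n(j) = j*(-5 + j²) (n(j) = (j*j - 5)*j = (j² - 5)*j = (-5 + j²)*j = j*(-5 + j²))
Y(y) = 220 + 44*y (Y(y) = (4*(-5 + 4²))*(y + 5) = (4*(-5 + 16))*(5 + y) = (4*11)*(5 + y) = 44*(5 + y) = 220 + 44*y)
-3*Y(1/(u + 2)) = -3*(220 + 44/(-13 + 2)) = -3*(220 + 44/(-11)) = -3*(220 + 44*(-1/11)) = -3*(220 - 4) = -3*216 = -648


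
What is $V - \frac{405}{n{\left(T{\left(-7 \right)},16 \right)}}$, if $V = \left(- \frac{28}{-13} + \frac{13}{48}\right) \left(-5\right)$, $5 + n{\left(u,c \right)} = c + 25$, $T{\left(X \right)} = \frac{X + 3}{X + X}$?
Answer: $- \frac{14585}{624} \approx -23.373$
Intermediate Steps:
$T{\left(X \right)} = \frac{3 + X}{2 X}$
$n{\left(u,c \right)} = 20 + c$ ($n{\left(u,c \right)} = -5 + \left(c + 25\right) = -5 + \left(25 + c\right) = 20 + c$)
$V = - \frac{7565}{624}$ ($V = \left(\left(-28\right) \left(- \frac{1}{13}\right) + 13 \cdot \frac{1}{48}\right) \left(-5\right) = \left(\frac{28}{13} + \frac{13}{48}\right) \left(-5\right) = \frac{1513}{624} \left(-5\right) = - \frac{7565}{624} \approx -12.123$)
$V - \frac{405}{n{\left(T{\left(-7 \right)},16 \right)}} = - \frac{7565}{624} - \frac{405}{20 + 16} = - \frac{7565}{624} - \frac{405}{36} = - \frac{7565}{624} - 405 \cdot \frac{1}{36} = - \frac{7565}{624} - \frac{45}{4} = - \frac{14585}{624}$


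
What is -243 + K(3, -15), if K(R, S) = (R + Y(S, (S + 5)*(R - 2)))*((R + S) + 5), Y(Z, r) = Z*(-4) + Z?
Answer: -579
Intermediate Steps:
Y(Z, r) = -3*Z (Y(Z, r) = -4*Z + Z = -3*Z)
K(R, S) = (R - 3*S)*(5 + R + S) (K(R, S) = (R - 3*S)*((R + S) + 5) = (R - 3*S)*(5 + R + S))
-243 + K(3, -15) = -243 + (3² - 15*(-15) - 3*(-15)² + 5*3 - 2*3*(-15)) = -243 + (9 + 225 - 3*225 + 15 + 90) = -243 + (9 + 225 - 675 + 15 + 90) = -243 - 336 = -579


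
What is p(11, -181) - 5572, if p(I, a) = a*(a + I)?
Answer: 25198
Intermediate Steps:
p(I, a) = a*(I + a)
p(11, -181) - 5572 = -181*(11 - 181) - 5572 = -181*(-170) - 5572 = 30770 - 5572 = 25198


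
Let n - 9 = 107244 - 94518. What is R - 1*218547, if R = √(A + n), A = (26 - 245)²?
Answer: -218547 + 6*√1686 ≈ -2.1830e+5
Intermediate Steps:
n = 12735 (n = 9 + (107244 - 94518) = 9 + 12726 = 12735)
A = 47961 (A = (-219)² = 47961)
R = 6*√1686 (R = √(47961 + 12735) = √60696 = 6*√1686 ≈ 246.37)
R - 1*218547 = 6*√1686 - 1*218547 = 6*√1686 - 218547 = -218547 + 6*√1686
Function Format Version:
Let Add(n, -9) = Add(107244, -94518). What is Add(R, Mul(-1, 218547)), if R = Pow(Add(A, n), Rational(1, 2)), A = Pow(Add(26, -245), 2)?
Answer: Add(-218547, Mul(6, Pow(1686, Rational(1, 2)))) ≈ -2.1830e+5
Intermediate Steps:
n = 12735 (n = Add(9, Add(107244, -94518)) = Add(9, 12726) = 12735)
A = 47961 (A = Pow(-219, 2) = 47961)
R = Mul(6, Pow(1686, Rational(1, 2))) (R = Pow(Add(47961, 12735), Rational(1, 2)) = Pow(60696, Rational(1, 2)) = Mul(6, Pow(1686, Rational(1, 2))) ≈ 246.37)
Add(R, Mul(-1, 218547)) = Add(Mul(6, Pow(1686, Rational(1, 2))), Mul(-1, 218547)) = Add(Mul(6, Pow(1686, Rational(1, 2))), -218547) = Add(-218547, Mul(6, Pow(1686, Rational(1, 2))))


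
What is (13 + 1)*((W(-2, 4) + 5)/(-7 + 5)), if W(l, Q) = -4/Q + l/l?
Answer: -35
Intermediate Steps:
W(l, Q) = 1 - 4/Q (W(l, Q) = -4/Q + 1 = 1 - 4/Q)
(13 + 1)*((W(-2, 4) + 5)/(-7 + 5)) = (13 + 1)*(((-4 + 4)/4 + 5)/(-7 + 5)) = 14*(((¼)*0 + 5)/(-2)) = 14*((0 + 5)*(-½)) = 14*(5*(-½)) = 14*(-5/2) = -35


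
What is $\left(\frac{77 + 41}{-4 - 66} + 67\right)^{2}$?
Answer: $\frac{5225796}{1225} \approx 4266.0$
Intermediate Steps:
$\left(\frac{77 + 41}{-4 - 66} + 67\right)^{2} = \left(\frac{118}{-70} + 67\right)^{2} = \left(118 \left(- \frac{1}{70}\right) + 67\right)^{2} = \left(- \frac{59}{35} + 67\right)^{2} = \left(\frac{2286}{35}\right)^{2} = \frac{5225796}{1225}$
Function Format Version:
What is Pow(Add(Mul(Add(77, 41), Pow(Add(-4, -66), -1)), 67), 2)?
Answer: Rational(5225796, 1225) ≈ 4266.0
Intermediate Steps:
Pow(Add(Mul(Add(77, 41), Pow(Add(-4, -66), -1)), 67), 2) = Pow(Add(Mul(118, Pow(-70, -1)), 67), 2) = Pow(Add(Mul(118, Rational(-1, 70)), 67), 2) = Pow(Add(Rational(-59, 35), 67), 2) = Pow(Rational(2286, 35), 2) = Rational(5225796, 1225)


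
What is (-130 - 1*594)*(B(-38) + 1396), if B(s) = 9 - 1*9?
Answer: -1010704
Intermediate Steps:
B(s) = 0 (B(s) = 9 - 9 = 0)
(-130 - 1*594)*(B(-38) + 1396) = (-130 - 1*594)*(0 + 1396) = (-130 - 594)*1396 = -724*1396 = -1010704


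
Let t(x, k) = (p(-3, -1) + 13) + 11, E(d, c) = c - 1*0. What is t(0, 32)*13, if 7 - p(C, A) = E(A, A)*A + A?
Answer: 403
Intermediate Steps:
E(d, c) = c (E(d, c) = c + 0 = c)
p(C, A) = 7 - A - A² (p(C, A) = 7 - (A*A + A) = 7 - (A² + A) = 7 - (A + A²) = 7 + (-A - A²) = 7 - A - A²)
t(x, k) = 31 (t(x, k) = ((7 - 1*(-1) - 1*(-1)²) + 13) + 11 = ((7 + 1 - 1*1) + 13) + 11 = ((7 + 1 - 1) + 13) + 11 = (7 + 13) + 11 = 20 + 11 = 31)
t(0, 32)*13 = 31*13 = 403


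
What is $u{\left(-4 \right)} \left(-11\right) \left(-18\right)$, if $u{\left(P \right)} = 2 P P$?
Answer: $6336$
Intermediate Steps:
$u{\left(P \right)} = 2 P^{2}$
$u{\left(-4 \right)} \left(-11\right) \left(-18\right) = 2 \left(-4\right)^{2} \left(-11\right) \left(-18\right) = 2 \cdot 16 \left(-11\right) \left(-18\right) = 32 \left(-11\right) \left(-18\right) = \left(-352\right) \left(-18\right) = 6336$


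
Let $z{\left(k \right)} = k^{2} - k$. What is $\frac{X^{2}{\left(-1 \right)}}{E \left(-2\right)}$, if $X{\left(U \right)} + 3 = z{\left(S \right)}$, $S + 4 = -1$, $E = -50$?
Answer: $\frac{729}{100} \approx 7.29$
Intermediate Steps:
$S = -5$ ($S = -4 - 1 = -5$)
$X{\left(U \right)} = 27$ ($X{\left(U \right)} = -3 - 5 \left(-1 - 5\right) = -3 - -30 = -3 + 30 = 27$)
$\frac{X^{2}{\left(-1 \right)}}{E \left(-2\right)} = \frac{27^{2}}{\left(-50\right) \left(-2\right)} = \frac{729}{100}$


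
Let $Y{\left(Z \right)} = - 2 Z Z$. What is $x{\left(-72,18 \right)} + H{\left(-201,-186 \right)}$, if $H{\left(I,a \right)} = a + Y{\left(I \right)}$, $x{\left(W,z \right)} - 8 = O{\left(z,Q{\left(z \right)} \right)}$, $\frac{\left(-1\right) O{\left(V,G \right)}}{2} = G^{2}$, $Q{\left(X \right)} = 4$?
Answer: $-81012$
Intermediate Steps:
$Y{\left(Z \right)} = - 2 Z^{2}$
$O{\left(V,G \right)} = - 2 G^{2}$
$x{\left(W,z \right)} = -24$ ($x{\left(W,z \right)} = 8 - 2 \cdot 4^{2} = 8 - 32 = -24$)
$H{\left(I,a \right)} = a - 2 I^{2}$
$x{\left(-72,18 \right)} + H{\left(-201,-186 \right)} = -24 - \left(186 + 2 \left(-201\right)^{2}\right) = -24 - 80988 = -81012$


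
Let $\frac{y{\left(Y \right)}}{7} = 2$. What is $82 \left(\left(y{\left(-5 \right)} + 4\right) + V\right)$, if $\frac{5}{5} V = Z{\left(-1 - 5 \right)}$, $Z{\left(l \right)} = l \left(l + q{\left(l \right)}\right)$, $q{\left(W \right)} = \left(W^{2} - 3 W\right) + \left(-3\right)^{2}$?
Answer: $-26568$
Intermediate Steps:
$q{\left(W \right)} = 9 + W^{2} - 3 W$ ($q{\left(W \right)} = \left(W^{2} - 3 W\right) + 9 = 9 + W^{2} - 3 W$)
$Z{\left(l \right)} = l \left(9 + l^{2} - 2 l\right)$ ($Z{\left(l \right)} = l \left(l + \left(9 + l^{2} - 3 l\right)\right) = l \left(9 + l^{2} - 2 l\right)$)
$y{\left(Y \right)} = 14$ ($y{\left(Y \right)} = 7 \cdot 2 = 14$)
$V = -342$ ($V = \left(-1 - 5\right) \left(9 + \left(-1 - 5\right)^{2} - 2 \left(-1 - 5\right)\right) = - 6 \left(9 + \left(-6\right)^{2} - -12\right) = - 6 \left(9 + 36 + 12\right) = \left(-6\right) 57 = -342$)
$82 \left(\left(y{\left(-5 \right)} + 4\right) + V\right) = 82 \left(\left(14 + 4\right) - 342\right) = 82 \left(18 - 342\right) = 82 \left(-324\right) = -26568$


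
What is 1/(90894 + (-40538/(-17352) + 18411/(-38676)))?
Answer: 13981374/1270849016273 ≈ 1.1002e-5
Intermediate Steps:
1/(90894 + (-40538/(-17352) + 18411/(-38676))) = 1/(90894 + (-40538*(-1/17352) + 18411*(-1/38676))) = 1/(90894 + (20269/8676 - 6137/12892)) = 1/(90894 + 26007917/13981374) = 1/(1270849016273/13981374) = 13981374/1270849016273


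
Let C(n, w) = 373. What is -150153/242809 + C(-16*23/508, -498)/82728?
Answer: -12331289627/20087102952 ≈ -0.61389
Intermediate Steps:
-150153/242809 + C(-16*23/508, -498)/82728 = -150153/242809 + 373/82728 = -12331289627/20087102952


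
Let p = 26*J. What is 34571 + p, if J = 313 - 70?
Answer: 40889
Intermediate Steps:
J = 243
p = 6318 (p = 26*243 = 6318)
34571 + p = 34571 + 6318 = 40889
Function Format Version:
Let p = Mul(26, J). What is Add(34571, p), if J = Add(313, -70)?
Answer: 40889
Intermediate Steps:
J = 243
p = 6318 (p = Mul(26, 243) = 6318)
Add(34571, p) = Add(34571, 6318) = 40889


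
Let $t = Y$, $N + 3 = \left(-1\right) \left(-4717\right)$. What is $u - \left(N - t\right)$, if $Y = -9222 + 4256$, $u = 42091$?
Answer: $32411$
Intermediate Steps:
$N = 4714$ ($N = -3 - -4717 = -3 + 4717 = 4714$)
$Y = -4966$
$t = -4966$
$u - \left(N - t\right) = 42091 - 9680 = 32411$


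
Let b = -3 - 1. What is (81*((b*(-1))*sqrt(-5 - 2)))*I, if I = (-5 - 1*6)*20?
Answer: -71280*I*sqrt(7) ≈ -1.8859e+5*I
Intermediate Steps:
b = -4
I = -220 (I = (-5 - 6)*20 = -11*20 = -220)
(81*((b*(-1))*sqrt(-5 - 2)))*I = (81*((-4*(-1))*sqrt(-5 - 2)))*(-220) = (81*(4*sqrt(-7)))*(-220) = (81*(4*(I*sqrt(7))))*(-220) = (81*(4*I*sqrt(7)))*(-220) = (324*I*sqrt(7))*(-220) = -71280*I*sqrt(7)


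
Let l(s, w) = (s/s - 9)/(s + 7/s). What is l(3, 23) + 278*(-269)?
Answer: -149567/2 ≈ -74784.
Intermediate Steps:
l(s, w) = -8/(s + 7/s) (l(s, w) = (1 - 9)/(s + 7/s) = -8/(s + 7/s))
l(3, 23) + 278*(-269) = -8*3/(7 + 3²) + 278*(-269) = -8*3/(7 + 9) - 74782 = -8*3/16 - 74782 = -8*3*1/16 - 74782 = -3/2 - 74782 = -149567/2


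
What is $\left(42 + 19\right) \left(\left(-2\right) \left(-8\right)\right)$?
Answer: $976$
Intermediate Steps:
$\left(42 + 19\right) \left(\left(-2\right) \left(-8\right)\right) = 61 \cdot 16 = 976$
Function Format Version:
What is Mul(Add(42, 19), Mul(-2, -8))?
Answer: 976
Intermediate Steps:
Mul(Add(42, 19), Mul(-2, -8)) = Mul(61, 16) = 976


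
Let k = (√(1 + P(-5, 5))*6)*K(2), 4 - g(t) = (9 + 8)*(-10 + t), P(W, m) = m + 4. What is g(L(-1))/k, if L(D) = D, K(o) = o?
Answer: 191*√10/120 ≈ 5.0333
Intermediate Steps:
P(W, m) = 4 + m
g(t) = 174 - 17*t (g(t) = 4 - (9 + 8)*(-10 + t) = 4 - 17*(-10 + t) = 4 - (-170 + 17*t) = 4 + (170 - 17*t) = 174 - 17*t)
k = 12*√10 (k = (√(1 + (4 + 5))*6)*2 = (√(1 + 9)*6)*2 = (√10*6)*2 = (6*√10)*2 = 12*√10 ≈ 37.947)
g(L(-1))/k = (174 - 17*(-1))/((12*√10)) = (174 + 17)*(√10/120) = 191*(√10/120) = 191*√10/120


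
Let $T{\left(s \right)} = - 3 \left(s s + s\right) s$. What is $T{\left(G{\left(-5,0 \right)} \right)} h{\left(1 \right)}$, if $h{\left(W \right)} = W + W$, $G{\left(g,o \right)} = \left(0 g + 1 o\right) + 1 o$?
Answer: $0$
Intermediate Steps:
$G{\left(g,o \right)} = 2 o$ ($G{\left(g,o \right)} = \left(0 + o\right) + o = o + o = 2 o$)
$h{\left(W \right)} = 2 W$
$T{\left(s \right)} = - 3 s \left(s + s^{2}\right)$ ($T{\left(s \right)} = - 3 \left(s^{2} + s\right) s = - 3 \left(s + s^{2}\right) s = - 3 s \left(s + s^{2}\right)$)
$T{\left(G{\left(-5,0 \right)} \right)} h{\left(1 \right)} = 3 \left(2 \cdot 0\right)^{2} \left(-1 - 2 \cdot 0\right) 2 \cdot 1 = 3 \cdot 0^{2} \left(-1 - 0\right) 2 = 3 \cdot 0 \left(-1 + 0\right) 2 = 3 \cdot 0 \left(-1\right) 2 = 0 \cdot 2 = 0$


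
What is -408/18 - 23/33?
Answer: -257/11 ≈ -23.364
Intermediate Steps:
-408/18 - 23/33 = -408*1/18 - 23*1/33 = -68/3 - 23/33 = -257/11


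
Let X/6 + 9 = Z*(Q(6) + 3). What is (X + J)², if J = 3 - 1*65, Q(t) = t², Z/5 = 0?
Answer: 13456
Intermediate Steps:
Z = 0 (Z = 5*0 = 0)
J = -62 (J = 3 - 65 = -62)
X = -54 (X = -54 + 6*(0*(6² + 3)) = -54 + 6*(0*(36 + 3)) = -54 + 6*(0*39) = -54 + 6*0 = -54 + 0 = -54)
(X + J)² = (-54 - 62)² = (-116)² = 13456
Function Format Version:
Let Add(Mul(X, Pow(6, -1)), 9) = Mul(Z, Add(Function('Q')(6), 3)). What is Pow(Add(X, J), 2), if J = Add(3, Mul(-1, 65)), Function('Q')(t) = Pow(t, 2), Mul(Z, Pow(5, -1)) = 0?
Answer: 13456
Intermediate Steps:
Z = 0 (Z = Mul(5, 0) = 0)
J = -62 (J = Add(3, -65) = -62)
X = -54 (X = Add(-54, Mul(6, Mul(0, Add(Pow(6, 2), 3)))) = Add(-54, Mul(6, Mul(0, Add(36, 3)))) = Add(-54, Mul(6, Mul(0, 39))) = Add(-54, Mul(6, 0)) = Add(-54, 0) = -54)
Pow(Add(X, J), 2) = Pow(Add(-54, -62), 2) = Pow(-116, 2) = 13456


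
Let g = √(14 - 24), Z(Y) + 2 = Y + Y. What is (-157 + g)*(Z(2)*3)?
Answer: -942 + 6*I*√10 ≈ -942.0 + 18.974*I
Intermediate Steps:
Z(Y) = -2 + 2*Y (Z(Y) = -2 + (Y + Y) = -2 + 2*Y)
g = I*√10 (g = √(-10) = I*√10 ≈ 3.1623*I)
(-157 + g)*(Z(2)*3) = (-157 + I*√10)*((-2 + 2*2)*3) = (-157 + I*√10)*((-2 + 4)*3) = (-157 + I*√10)*(2*3) = (-157 + I*√10)*6 = -942 + 6*I*√10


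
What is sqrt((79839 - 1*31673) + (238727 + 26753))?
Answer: sqrt(313646) ≈ 560.04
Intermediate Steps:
sqrt((79839 - 1*31673) + (238727 + 26753)) = sqrt((79839 - 31673) + 265480) = sqrt(48166 + 265480) = sqrt(313646)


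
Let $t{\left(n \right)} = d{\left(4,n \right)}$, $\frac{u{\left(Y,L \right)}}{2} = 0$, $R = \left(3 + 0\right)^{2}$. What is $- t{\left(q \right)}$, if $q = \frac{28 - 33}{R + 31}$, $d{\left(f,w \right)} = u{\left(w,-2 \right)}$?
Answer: $0$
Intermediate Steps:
$R = 9$ ($R = 3^{2} = 9$)
$u{\left(Y,L \right)} = 0$ ($u{\left(Y,L \right)} = 2 \cdot 0 = 0$)
$d{\left(f,w \right)} = 0$
$q = - \frac{1}{8}$ ($q = \frac{28 - 33}{9 + 31} = - \frac{5}{40} = \left(-5\right) \frac{1}{40} = - \frac{1}{8} \approx -0.125$)
$t{\left(n \right)} = 0$
$- t{\left(q \right)} = \left(-1\right) 0 = 0$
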